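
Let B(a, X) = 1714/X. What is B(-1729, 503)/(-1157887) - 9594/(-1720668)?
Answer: 930793502947/167024428597258 ≈ 0.0055728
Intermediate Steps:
B(-1729, 503)/(-1157887) - 9594/(-1720668) = (1714/503)/(-1157887) - 9594/(-1720668) = (1714*(1/503))*(-1/1157887) - 9594*(-1/1720668) = (1714/503)*(-1/1157887) + 1599/286778 = -1714/582417161 + 1599/286778 = 930793502947/167024428597258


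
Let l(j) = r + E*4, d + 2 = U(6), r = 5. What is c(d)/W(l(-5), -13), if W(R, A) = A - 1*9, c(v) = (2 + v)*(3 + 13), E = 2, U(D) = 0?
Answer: 0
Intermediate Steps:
d = -2 (d = -2 + 0 = -2)
c(v) = 32 + 16*v (c(v) = (2 + v)*16 = 32 + 16*v)
l(j) = 13 (l(j) = 5 + 2*4 = 5 + 8 = 13)
W(R, A) = -9 + A (W(R, A) = A - 9 = -9 + A)
c(d)/W(l(-5), -13) = (32 + 16*(-2))/(-9 - 13) = (32 - 32)/(-22) = 0*(-1/22) = 0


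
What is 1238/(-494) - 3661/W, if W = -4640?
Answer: -1967893/1146080 ≈ -1.7171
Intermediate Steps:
1238/(-494) - 3661/W = 1238/(-494) - 3661/(-4640) = 1238*(-1/494) - 3661*(-1/4640) = -619/247 + 3661/4640 = -1967893/1146080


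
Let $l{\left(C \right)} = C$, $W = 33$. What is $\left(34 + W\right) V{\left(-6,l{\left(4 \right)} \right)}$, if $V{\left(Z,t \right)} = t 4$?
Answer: $1072$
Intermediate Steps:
$V{\left(Z,t \right)} = 4 t$
$\left(34 + W\right) V{\left(-6,l{\left(4 \right)} \right)} = \left(34 + 33\right) 4 \cdot 4 = 67 \cdot 16 = 1072$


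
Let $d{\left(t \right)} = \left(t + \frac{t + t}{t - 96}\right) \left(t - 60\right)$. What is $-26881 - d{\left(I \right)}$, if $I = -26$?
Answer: $- \frac{1773901}{61} \approx -29080.0$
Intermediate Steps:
$d{\left(t \right)} = \left(-60 + t\right) \left(t + \frac{2 t}{-96 + t}\right)$ ($d{\left(t \right)} = \left(t + \frac{2 t}{-96 + t}\right) \left(-60 + t\right) = \left(-60 + t\right) \left(t + \frac{2 t}{-96 + t}\right)$)
$-26881 - d{\left(I \right)} = -26881 - - \frac{26 \left(5640 + \left(-26\right)^{2} - -4004\right)}{-96 - 26} = -26881 - - \frac{26 \left(5640 + 676 + 4004\right)}{-122} = -26881 - \left(-26\right) \left(- \frac{1}{122}\right) 10320 = -26881 - \frac{134160}{61} = - \frac{1773901}{61}$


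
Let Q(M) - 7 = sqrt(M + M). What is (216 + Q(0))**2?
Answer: 49729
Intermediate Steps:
Q(M) = 7 + sqrt(2)*sqrt(M) (Q(M) = 7 + sqrt(M + M) = 7 + sqrt(2*M) = 7 + sqrt(2)*sqrt(M))
(216 + Q(0))**2 = (216 + (7 + sqrt(2)*sqrt(0)))**2 = (216 + (7 + sqrt(2)*0))**2 = (216 + (7 + 0))**2 = (216 + 7)**2 = 223**2 = 49729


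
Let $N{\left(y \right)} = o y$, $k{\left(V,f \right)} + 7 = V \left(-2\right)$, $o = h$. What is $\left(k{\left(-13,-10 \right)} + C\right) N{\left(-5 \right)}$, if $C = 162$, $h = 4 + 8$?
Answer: $-10860$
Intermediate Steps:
$h = 12$
$o = 12$
$k{\left(V,f \right)} = -7 - 2 V$ ($k{\left(V,f \right)} = -7 + V \left(-2\right) = -7 - 2 V$)
$N{\left(y \right)} = 12 y$
$\left(k{\left(-13,-10 \right)} + C\right) N{\left(-5 \right)} = \left(\left(-7 - -26\right) + 162\right) 12 \left(-5\right) = \left(\left(-7 + 26\right) + 162\right) \left(-60\right) = \left(19 + 162\right) \left(-60\right) = 181 \left(-60\right) = -10860$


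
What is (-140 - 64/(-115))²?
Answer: 257153296/13225 ≈ 19444.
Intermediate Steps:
(-140 - 64/(-115))² = (-140 - 64*(-1/115))² = (-140 + 64/115)² = (-16036/115)² = 257153296/13225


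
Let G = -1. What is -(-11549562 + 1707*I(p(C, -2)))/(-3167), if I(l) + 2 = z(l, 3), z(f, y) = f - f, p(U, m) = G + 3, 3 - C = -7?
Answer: -11552976/3167 ≈ -3647.9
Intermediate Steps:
C = 10 (C = 3 - 1*(-7) = 3 + 7 = 10)
p(U, m) = 2 (p(U, m) = -1 + 3 = 2)
z(f, y) = 0
I(l) = -2 (I(l) = -2 + 0 = -2)
-(-11549562 + 1707*I(p(C, -2)))/(-3167) = -1707/(1/(-6766 - 2))/(-3167) = -1707/(1/(-6768))*(-1/3167) = -1707/(-1/6768)*(-1/3167) = -1707*(-6768)*(-1/3167) = 11552976*(-1/3167) = -11552976/3167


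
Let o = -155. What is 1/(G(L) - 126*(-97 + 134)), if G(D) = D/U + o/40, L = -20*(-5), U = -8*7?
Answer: -56/261389 ≈ -0.00021424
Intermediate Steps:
U = -56
L = 100
G(D) = -31/8 - D/56 (G(D) = D/(-56) - 155/40 = D*(-1/56) - 155*1/40 = -D/56 - 31/8 = -31/8 - D/56)
1/(G(L) - 126*(-97 + 134)) = 1/((-31/8 - 1/56*100) - 126*(-97 + 134)) = 1/((-31/8 - 25/14) - 126*37) = 1/(-317/56 - 4662) = 1/(-261389/56) = -56/261389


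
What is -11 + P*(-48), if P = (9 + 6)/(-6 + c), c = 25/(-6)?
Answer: 3649/61 ≈ 59.820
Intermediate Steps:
c = -25/6 (c = 25*(-⅙) = -25/6 ≈ -4.1667)
P = -90/61 (P = (9 + 6)/(-6 - 25/6) = 15/(-61/6) = 15*(-6/61) = -90/61 ≈ -1.4754)
-11 + P*(-48) = -11 - 90/61*(-48) = -11 + 4320/61 = 3649/61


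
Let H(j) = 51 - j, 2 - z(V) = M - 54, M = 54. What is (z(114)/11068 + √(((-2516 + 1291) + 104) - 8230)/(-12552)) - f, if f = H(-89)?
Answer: -774759/5534 - I*√1039/4184 ≈ -140.0 - 0.007704*I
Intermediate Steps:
z(V) = 2 (z(V) = 2 - (54 - 54) = 2 - 1*0 = 2 + 0 = 2)
f = 140 (f = 51 - 1*(-89) = 51 + 89 = 140)
(z(114)/11068 + √(((-2516 + 1291) + 104) - 8230)/(-12552)) - f = (2/11068 + √(((-2516 + 1291) + 104) - 8230)/(-12552)) - 1*140 = (2*(1/11068) + √((-1225 + 104) - 8230)*(-1/12552)) - 140 = (1/5534 + √(-1121 - 8230)*(-1/12552)) - 140 = (1/5534 + √(-9351)*(-1/12552)) - 140 = (1/5534 + (3*I*√1039)*(-1/12552)) - 140 = (1/5534 - I*√1039/4184) - 140 = -774759/5534 - I*√1039/4184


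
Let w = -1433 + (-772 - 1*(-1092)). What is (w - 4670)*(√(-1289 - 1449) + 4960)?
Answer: -28683680 - 213971*I*√2 ≈ -2.8684e+7 - 3.026e+5*I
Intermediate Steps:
w = -1113 (w = -1433 + (-772 + 1092) = -1433 + 320 = -1113)
(w - 4670)*(√(-1289 - 1449) + 4960) = (-1113 - 4670)*(√(-1289 - 1449) + 4960) = -5783*(√(-2738) + 4960) = -5783*(37*I*√2 + 4960) = -5783*(4960 + 37*I*√2) = -28683680 - 213971*I*√2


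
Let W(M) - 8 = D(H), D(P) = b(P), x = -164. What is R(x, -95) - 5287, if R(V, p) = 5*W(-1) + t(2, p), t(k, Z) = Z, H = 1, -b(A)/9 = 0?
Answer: -5342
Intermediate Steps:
b(A) = 0 (b(A) = -9*0 = 0)
D(P) = 0
W(M) = 8 (W(M) = 8 + 0 = 8)
R(V, p) = 40 + p (R(V, p) = 5*8 + p = 40 + p)
R(x, -95) - 5287 = (40 - 95) - 5287 = -55 - 5287 = -5342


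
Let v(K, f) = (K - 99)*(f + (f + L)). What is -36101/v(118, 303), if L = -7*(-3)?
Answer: -36101/11913 ≈ -3.0304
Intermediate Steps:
L = 21
v(K, f) = (-99 + K)*(21 + 2*f) (v(K, f) = (K - 99)*(f + (f + 21)) = (-99 + K)*(f + (21 + f)) = (-99 + K)*(21 + 2*f))
-36101/v(118, 303) = -36101/(-2079 - 198*303 + 21*118 + 2*118*303) = -36101/(-2079 - 59994 + 2478 + 71508) = -36101/11913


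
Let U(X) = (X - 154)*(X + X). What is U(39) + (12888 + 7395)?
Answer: 11313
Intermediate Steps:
U(X) = 2*X*(-154 + X) (U(X) = (-154 + X)*(2*X) = 2*X*(-154 + X))
U(39) + (12888 + 7395) = 2*39*(-154 + 39) + (12888 + 7395) = 2*39*(-115) + 20283 = -8970 + 20283 = 11313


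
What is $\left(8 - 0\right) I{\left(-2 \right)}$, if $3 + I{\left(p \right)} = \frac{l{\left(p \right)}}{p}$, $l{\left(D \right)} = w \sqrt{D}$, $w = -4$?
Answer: $-24 + 16 i \sqrt{2} \approx -24.0 + 22.627 i$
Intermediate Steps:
$l{\left(D \right)} = - 4 \sqrt{D}$
$I{\left(p \right)} = -3 - \frac{4}{\sqrt{p}}$ ($I{\left(p \right)} = -3 + \frac{\left(-4\right) \sqrt{p}}{p} = -3 - \frac{4}{\sqrt{p}}$)
$\left(8 - 0\right) I{\left(-2 \right)} = \left(8 - 0\right) \left(-3 - \frac{4}{i \sqrt{2}}\right) = \left(8 + 0\right) \left(-3 - 4 \left(- \frac{i \sqrt{2}}{2}\right)\right) = 8 \left(-3 + 2 i \sqrt{2}\right) = -24 + 16 i \sqrt{2}$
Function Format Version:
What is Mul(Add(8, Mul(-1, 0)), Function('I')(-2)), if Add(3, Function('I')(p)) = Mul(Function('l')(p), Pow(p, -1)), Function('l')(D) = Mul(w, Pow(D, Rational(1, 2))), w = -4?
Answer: Add(-24, Mul(16, I, Pow(2, Rational(1, 2)))) ≈ Add(-24.000, Mul(22.627, I))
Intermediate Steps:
Function('l')(D) = Mul(-4, Pow(D, Rational(1, 2)))
Function('I')(p) = Add(-3, Mul(-4, Pow(p, Rational(-1, 2)))) (Function('I')(p) = Add(-3, Mul(Mul(-4, Pow(p, Rational(1, 2))), Pow(p, -1))) = Add(-3, Mul(-4, Pow(p, Rational(-1, 2)))))
Mul(Add(8, Mul(-1, 0)), Function('I')(-2)) = Mul(Add(8, Mul(-1, 0)), Add(-3, Mul(-4, Pow(-2, Rational(-1, 2))))) = Mul(Add(8, 0), Add(-3, Mul(-4, Mul(Rational(-1, 2), I, Pow(2, Rational(1, 2)))))) = Mul(8, Add(-3, Mul(2, I, Pow(2, Rational(1, 2))))) = Add(-24, Mul(16, I, Pow(2, Rational(1, 2))))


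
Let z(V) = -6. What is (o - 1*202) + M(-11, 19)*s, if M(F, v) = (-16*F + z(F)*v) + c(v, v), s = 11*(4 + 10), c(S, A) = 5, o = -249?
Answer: 9867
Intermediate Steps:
s = 154 (s = 11*14 = 154)
M(F, v) = 5 - 16*F - 6*v (M(F, v) = (-16*F - 6*v) + 5 = 5 - 16*F - 6*v)
(o - 1*202) + M(-11, 19)*s = (-249 - 1*202) + (5 - 16*(-11) - 6*19)*154 = (-249 - 202) + (5 + 176 - 114)*154 = -451 + 67*154 = -451 + 10318 = 9867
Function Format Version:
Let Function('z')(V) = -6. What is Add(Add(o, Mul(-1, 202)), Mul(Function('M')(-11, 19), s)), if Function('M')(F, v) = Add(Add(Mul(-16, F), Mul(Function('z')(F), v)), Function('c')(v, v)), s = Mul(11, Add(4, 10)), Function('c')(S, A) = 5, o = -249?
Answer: 9867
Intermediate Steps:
s = 154 (s = Mul(11, 14) = 154)
Function('M')(F, v) = Add(5, Mul(-16, F), Mul(-6, v)) (Function('M')(F, v) = Add(Add(Mul(-16, F), Mul(-6, v)), 5) = Add(5, Mul(-16, F), Mul(-6, v)))
Add(Add(o, Mul(-1, 202)), Mul(Function('M')(-11, 19), s)) = Add(Add(-249, Mul(-1, 202)), Mul(Add(5, Mul(-16, -11), Mul(-6, 19)), 154)) = Add(Add(-249, -202), Mul(Add(5, 176, -114), 154)) = Add(-451, Mul(67, 154)) = Add(-451, 10318) = 9867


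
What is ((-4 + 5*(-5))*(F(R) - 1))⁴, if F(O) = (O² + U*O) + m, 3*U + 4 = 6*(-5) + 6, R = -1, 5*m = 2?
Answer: 321368580683536/50625 ≈ 6.3480e+9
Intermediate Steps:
m = ⅖ (m = (⅕)*2 = ⅖ ≈ 0.40000)
U = -28/3 (U = -4/3 + (6*(-5) + 6)/3 = -4/3 + (-30 + 6)/3 = -4/3 + (⅓)*(-24) = -4/3 - 8 = -28/3 ≈ -9.3333)
F(O) = ⅖ + O² - 28*O/3 (F(O) = (O² - 28*O/3) + ⅖ = ⅖ + O² - 28*O/3)
((-4 + 5*(-5))*(F(R) - 1))⁴ = ((-4 + 5*(-5))*((⅖ + (-1)² - 28/3*(-1)) - 1))⁴ = ((-4 - 25)*((⅖ + 1 + 28/3) - 1))⁴ = (-29*(161/15 - 1))⁴ = (-29*146/15)⁴ = (-4234/15)⁴ = 321368580683536/50625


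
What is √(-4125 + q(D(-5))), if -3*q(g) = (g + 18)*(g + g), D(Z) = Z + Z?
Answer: I*√36645/3 ≈ 63.81*I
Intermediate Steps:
D(Z) = 2*Z
q(g) = -2*g*(18 + g)/3 (q(g) = -(g + 18)*(g + g)/3 = -(18 + g)*2*g/3 = -2*g*(18 + g)/3)
√(-4125 + q(D(-5))) = √(-4125 - 2*2*(-5)*(18 + 2*(-5))/3) = √(-4125 - ⅔*(-10)*(18 - 10)) = √(-4125 - ⅔*(-10)*8) = √(-4125 + 160/3) = √(-12215/3) = I*√36645/3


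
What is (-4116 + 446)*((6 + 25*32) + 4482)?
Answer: -19406960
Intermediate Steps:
(-4116 + 446)*((6 + 25*32) + 4482) = -3670*((6 + 800) + 4482) = -3670*(806 + 4482) = -3670*5288 = -19406960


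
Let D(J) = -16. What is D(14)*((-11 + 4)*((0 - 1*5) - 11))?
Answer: -1792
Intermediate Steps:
D(14)*((-11 + 4)*((0 - 1*5) - 11)) = -16*(-11 + 4)*((0 - 1*5) - 11) = -(-112)*((0 - 5) - 11) = -(-112)*(-5 - 11) = -(-112)*(-16) = -16*112 = -1792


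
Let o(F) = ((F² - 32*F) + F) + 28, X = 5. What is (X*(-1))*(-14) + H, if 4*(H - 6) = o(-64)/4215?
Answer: 107289/1405 ≈ 76.362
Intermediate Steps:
o(F) = 28 + F² - 31*F (o(F) = (F² - 31*F) + 28 = 28 + F² - 31*F)
H = 8939/1405 (H = 6 + ((28 + (-64)² - 31*(-64))/4215)/4 = 6 + ((28 + 4096 + 1984)*(1/4215))/4 = 6 + (6108*(1/4215))/4 = 6 + (¼)*(2036/1405) = 6 + 509/1405 = 8939/1405 ≈ 6.3623)
(X*(-1))*(-14) + H = (5*(-1))*(-14) + 8939/1405 = -5*(-14) + 8939/1405 = 70 + 8939/1405 = 107289/1405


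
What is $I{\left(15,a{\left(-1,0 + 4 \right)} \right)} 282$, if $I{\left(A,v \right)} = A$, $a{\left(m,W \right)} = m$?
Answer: $4230$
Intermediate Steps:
$I{\left(15,a{\left(-1,0 + 4 \right)} \right)} 282 = 15 \cdot 282 = 4230$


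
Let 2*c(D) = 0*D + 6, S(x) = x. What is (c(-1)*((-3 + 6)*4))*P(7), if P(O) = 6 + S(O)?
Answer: 468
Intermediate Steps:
c(D) = 3 (c(D) = (0*D + 6)/2 = (0 + 6)/2 = (½)*6 = 3)
P(O) = 6 + O
(c(-1)*((-3 + 6)*4))*P(7) = (3*((-3 + 6)*4))*(6 + 7) = (3*(3*4))*13 = (3*12)*13 = 36*13 = 468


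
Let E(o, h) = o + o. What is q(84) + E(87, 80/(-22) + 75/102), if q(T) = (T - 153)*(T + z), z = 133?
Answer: -14799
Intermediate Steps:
q(T) = (-153 + T)*(133 + T) (q(T) = (T - 153)*(T + 133) = (-153 + T)*(133 + T))
E(o, h) = 2*o
q(84) + E(87, 80/(-22) + 75/102) = (-20349 + 84² - 20*84) + 2*87 = (-20349 + 7056 - 1680) + 174 = -14973 + 174 = -14799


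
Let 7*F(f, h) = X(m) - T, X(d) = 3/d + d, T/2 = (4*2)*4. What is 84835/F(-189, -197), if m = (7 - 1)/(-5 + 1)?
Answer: -237538/27 ≈ -8797.7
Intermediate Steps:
T = 64 (T = 2*((4*2)*4) = 2*(8*4) = 2*32 = 64)
m = -3/2 (m = 6/(-4) = 6*(-¼) = -3/2 ≈ -1.5000)
X(d) = d + 3/d
F(f, h) = -135/14 (F(f, h) = ((-3/2 + 3/(-3/2)) - 1*64)/7 = ((-3/2 + 3*(-⅔)) - 64)/7 = ((-3/2 - 2) - 64)/7 = (-7/2 - 64)/7 = (⅐)*(-135/2) = -135/14)
84835/F(-189, -197) = 84835/(-135/14) = 84835*(-14/135) = -237538/27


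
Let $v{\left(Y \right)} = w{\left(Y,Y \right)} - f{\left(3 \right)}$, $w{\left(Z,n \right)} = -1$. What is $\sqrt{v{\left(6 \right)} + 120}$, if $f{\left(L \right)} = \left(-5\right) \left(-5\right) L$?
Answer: $2 \sqrt{11} \approx 6.6332$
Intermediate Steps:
$f{\left(L \right)} = 25 L$
$v{\left(Y \right)} = -76$ ($v{\left(Y \right)} = -1 - 25 \cdot 3 = -1 - 75 = -76$)
$\sqrt{v{\left(6 \right)} + 120} = \sqrt{-76 + 120} = \sqrt{44} = 2 \sqrt{11}$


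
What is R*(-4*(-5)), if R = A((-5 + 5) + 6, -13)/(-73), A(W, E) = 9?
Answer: -180/73 ≈ -2.4658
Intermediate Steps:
R = -9/73 (R = 9/(-73) = 9*(-1/73) = -9/73 ≈ -0.12329)
R*(-4*(-5)) = -(-36)*1*(-5)/73 = -(-36)*(-5)/73 = -9/73*20 = -180/73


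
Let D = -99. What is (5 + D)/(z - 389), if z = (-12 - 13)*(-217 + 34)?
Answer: -47/2093 ≈ -0.022456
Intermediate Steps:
z = 4575 (z = -25*(-183) = 4575)
(5 + D)/(z - 389) = (5 - 99)/(4575 - 389) = -94/4186 = -94*1/4186 = -47/2093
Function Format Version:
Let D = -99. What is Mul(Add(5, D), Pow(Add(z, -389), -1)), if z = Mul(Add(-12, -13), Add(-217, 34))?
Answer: Rational(-47, 2093) ≈ -0.022456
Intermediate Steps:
z = 4575 (z = Mul(-25, -183) = 4575)
Mul(Add(5, D), Pow(Add(z, -389), -1)) = Mul(Add(5, -99), Pow(Add(4575, -389), -1)) = Mul(-94, Pow(4186, -1)) = Mul(-94, Rational(1, 4186)) = Rational(-47, 2093)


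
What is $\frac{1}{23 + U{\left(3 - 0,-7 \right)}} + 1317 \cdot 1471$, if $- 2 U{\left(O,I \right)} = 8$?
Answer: $\frac{36808834}{19} \approx 1.9373 \cdot 10^{6}$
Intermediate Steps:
$U{\left(O,I \right)} = -4$ ($U{\left(O,I \right)} = \left(- \frac{1}{2}\right) 8 = -4$)
$\frac{1}{23 + U{\left(3 - 0,-7 \right)}} + 1317 \cdot 1471 = \frac{1}{23 - 4} + 1317 \cdot 1471 = \frac{1}{19} + 1937307 = \frac{36808834}{19}$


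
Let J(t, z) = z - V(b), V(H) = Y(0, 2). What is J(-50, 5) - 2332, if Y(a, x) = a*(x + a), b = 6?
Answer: -2327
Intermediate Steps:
Y(a, x) = a*(a + x)
V(H) = 0 (V(H) = 0*(0 + 2) = 0*2 = 0)
J(t, z) = z (J(t, z) = z - 1*0 = z + 0 = z)
J(-50, 5) - 2332 = 5 - 2332 = -2327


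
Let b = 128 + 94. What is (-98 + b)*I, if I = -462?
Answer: -57288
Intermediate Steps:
b = 222
(-98 + b)*I = (-98 + 222)*(-462) = 124*(-462) = -57288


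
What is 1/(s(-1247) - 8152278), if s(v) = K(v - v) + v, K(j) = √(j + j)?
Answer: -1/8153525 ≈ -1.2265e-7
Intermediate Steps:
K(j) = √2*√j (K(j) = √(2*j) = √2*√j)
s(v) = v (s(v) = √2*√(v - v) + v = √2*√0 + v = √2*0 + v = 0 + v = v)
1/(s(-1247) - 8152278) = 1/(-1247 - 8152278) = 1/(-8153525) = -1/8153525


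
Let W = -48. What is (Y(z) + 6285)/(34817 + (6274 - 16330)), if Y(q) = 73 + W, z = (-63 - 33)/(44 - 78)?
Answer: 6310/24761 ≈ 0.25484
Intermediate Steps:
z = 48/17 (z = -96/(-34) = -96*(-1/34) = 48/17 ≈ 2.8235)
Y(q) = 25 (Y(q) = 73 - 48 = 25)
(Y(z) + 6285)/(34817 + (6274 - 16330)) = (25 + 6285)/(34817 + (6274 - 16330)) = 6310/(34817 - 10056) = 6310/24761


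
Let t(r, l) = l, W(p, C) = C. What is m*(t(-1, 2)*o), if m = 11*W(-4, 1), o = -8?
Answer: -176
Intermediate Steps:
m = 11 (m = 11*1 = 11)
m*(t(-1, 2)*o) = 11*(2*(-8)) = 11*(-16) = -176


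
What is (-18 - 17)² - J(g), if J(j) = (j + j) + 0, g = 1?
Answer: 1223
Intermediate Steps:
J(j) = 2*j (J(j) = 2*j + 0 = 2*j)
(-18 - 17)² - J(g) = (-18 - 17)² - 2 = (-35)² - 1*2 = 1225 - 2 = 1223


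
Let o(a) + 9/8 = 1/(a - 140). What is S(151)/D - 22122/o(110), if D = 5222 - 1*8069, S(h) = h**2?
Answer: 7554590741/395733 ≈ 19090.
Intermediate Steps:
D = -2847 (D = 5222 - 8069 = -2847)
o(a) = -9/8 + 1/(-140 + a) (o(a) = -9/8 + 1/(a - 140) = -9/8 + 1/(-140 + a))
S(151)/D - 22122/o(110) = 151**2/(-2847) - 22122*8*(-140 + 110)/(1268 - 9*110) = 22801*(-1/2847) - 22122*(-240/(1268 - 990)) = -22801/2847 - 22122/((1/8)*(-1/30)*278) = -22801/2847 - 22122/(-139/120) = -22801/2847 - 22122*(-120/139) = -22801/2847 + 2654640/139 = 7554590741/395733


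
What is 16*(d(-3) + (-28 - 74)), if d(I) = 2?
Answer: -1600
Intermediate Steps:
16*(d(-3) + (-28 - 74)) = 16*(2 + (-28 - 74)) = 16*(2 - 102) = 16*(-100) = -1600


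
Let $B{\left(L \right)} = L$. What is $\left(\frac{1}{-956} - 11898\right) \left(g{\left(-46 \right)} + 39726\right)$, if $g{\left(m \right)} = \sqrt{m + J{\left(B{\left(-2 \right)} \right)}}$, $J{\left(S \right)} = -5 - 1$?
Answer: $- \frac{225931475007}{478} - \frac{11374489 i \sqrt{13}}{478} \approx -4.7266 \cdot 10^{8} - 85798.0 i$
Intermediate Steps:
$J{\left(S \right)} = -6$ ($J{\left(S \right)} = -5 - 1 = -6$)
$g{\left(m \right)} = \sqrt{-6 + m}$ ($g{\left(m \right)} = \sqrt{m - 6} = \sqrt{-6 + m}$)
$\left(\frac{1}{-956} - 11898\right) \left(g{\left(-46 \right)} + 39726\right) = \left(\frac{1}{-956} - 11898\right) \left(\sqrt{-6 - 46} + 39726\right) = \left(- \frac{1}{956} - 11898\right) \left(\sqrt{-52} + 39726\right) = - \frac{11374489 \left(2 i \sqrt{13} + 39726\right)}{956} = - \frac{11374489 \left(39726 + 2 i \sqrt{13}\right)}{956} = - \frac{225931475007}{478} - \frac{11374489 i \sqrt{13}}{478}$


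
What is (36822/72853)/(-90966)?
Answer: -6137/1104524333 ≈ -5.5562e-6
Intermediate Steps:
(36822/72853)/(-90966) = (36822*(1/72853))*(-1/90966) = (36822/72853)*(-1/90966) = -6137/1104524333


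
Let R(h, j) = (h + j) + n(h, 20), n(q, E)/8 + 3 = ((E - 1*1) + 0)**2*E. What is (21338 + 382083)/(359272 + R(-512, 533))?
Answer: 403421/417029 ≈ 0.96737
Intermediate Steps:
n(q, E) = -24 + 8*E*(-1 + E)**2 (n(q, E) = -24 + 8*(((E - 1*1) + 0)**2*E) = -24 + 8*(((E - 1) + 0)**2*E) = -24 + 8*(((-1 + E) + 0)**2*E) = -24 + 8*((-1 + E)**2*E) = -24 + 8*(E*(-1 + E)**2) = -24 + 8*E*(-1 + E)**2)
R(h, j) = 57736 + h + j (R(h, j) = (h + j) + (-24 + 8*20*(-1 + 20)**2) = (h + j) + (-24 + 8*20*19**2) = (h + j) + (-24 + 8*20*361) = (h + j) + (-24 + 57760) = (h + j) + 57736 = 57736 + h + j)
(21338 + 382083)/(359272 + R(-512, 533)) = (21338 + 382083)/(359272 + (57736 - 512 + 533)) = 403421/(359272 + 57757) = 403421/417029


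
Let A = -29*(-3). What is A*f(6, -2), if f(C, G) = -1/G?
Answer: 87/2 ≈ 43.500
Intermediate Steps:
A = 87
A*f(6, -2) = 87*(-1/(-2)) = 87*(-1*(-1/2)) = 87*(1/2) = 87/2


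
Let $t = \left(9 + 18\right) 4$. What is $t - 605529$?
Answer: $-605421$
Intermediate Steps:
$t = 108$ ($t = 27 \cdot 4 = 108$)
$t - 605529 = 108 - 605529 = -605421$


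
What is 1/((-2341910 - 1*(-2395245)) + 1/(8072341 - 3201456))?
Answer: 4870885/259788651476 ≈ 1.8749e-5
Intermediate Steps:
1/((-2341910 - 1*(-2395245)) + 1/(8072341 - 3201456)) = 1/((-2341910 + 2395245) + 1/4870885) = 1/(53335 + 1/4870885) = 1/(259788651476/4870885) = 4870885/259788651476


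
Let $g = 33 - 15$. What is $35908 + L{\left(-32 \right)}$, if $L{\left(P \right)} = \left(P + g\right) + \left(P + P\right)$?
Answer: $35830$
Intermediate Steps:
$g = 18$ ($g = 33 - 15 = 18$)
$L{\left(P \right)} = 18 + 3 P$ ($L{\left(P \right)} = \left(P + 18\right) + \left(P + P\right) = \left(18 + P\right) + 2 P = 18 + 3 P$)
$35908 + L{\left(-32 \right)} = 35908 + \left(18 + 3 \left(-32\right)\right) = 35908 + \left(18 - 96\right) = 35908 - 78 = 35830$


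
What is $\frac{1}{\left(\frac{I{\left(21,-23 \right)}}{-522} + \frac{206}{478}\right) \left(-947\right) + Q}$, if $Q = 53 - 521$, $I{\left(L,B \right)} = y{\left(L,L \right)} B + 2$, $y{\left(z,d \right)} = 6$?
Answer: $- \frac{62379}{70042217} \approx -0.00089059$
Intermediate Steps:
$I{\left(L,B \right)} = 2 + 6 B$ ($I{\left(L,B \right)} = 6 B + 2 = 2 + 6 B$)
$Q = -468$ ($Q = 53 - 521 = -468$)
$\frac{1}{\left(\frac{I{\left(21,-23 \right)}}{-522} + \frac{206}{478}\right) \left(-947\right) + Q} = \frac{1}{\left(\frac{2 + 6 \left(-23\right)}{-522} + \frac{206}{478}\right) \left(-947\right) - 468} = \frac{1}{\left(\left(2 - 138\right) \left(- \frac{1}{522}\right) + 206 \cdot \frac{1}{478}\right) \left(-947\right) - 468} = \frac{1}{\left(\left(-136\right) \left(- \frac{1}{522}\right) + \frac{103}{239}\right) \left(-947\right) - 468} = \frac{1}{\left(\frac{68}{261} + \frac{103}{239}\right) \left(-947\right) - 468} = \frac{1}{\frac{43135}{62379} \left(-947\right) - 468} = \frac{1}{- \frac{40848845}{62379} - 468} = \frac{1}{- \frac{70042217}{62379}} = - \frac{62379}{70042217}$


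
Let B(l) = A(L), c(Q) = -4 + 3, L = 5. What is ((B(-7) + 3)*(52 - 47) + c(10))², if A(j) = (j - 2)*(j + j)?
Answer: 26896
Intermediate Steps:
c(Q) = -1
A(j) = 2*j*(-2 + j) (A(j) = (-2 + j)*(2*j) = 2*j*(-2 + j))
B(l) = 30 (B(l) = 2*5*(-2 + 5) = 2*5*3 = 30)
((B(-7) + 3)*(52 - 47) + c(10))² = ((30 + 3)*(52 - 47) - 1)² = (33*5 - 1)² = (165 - 1)² = 164² = 26896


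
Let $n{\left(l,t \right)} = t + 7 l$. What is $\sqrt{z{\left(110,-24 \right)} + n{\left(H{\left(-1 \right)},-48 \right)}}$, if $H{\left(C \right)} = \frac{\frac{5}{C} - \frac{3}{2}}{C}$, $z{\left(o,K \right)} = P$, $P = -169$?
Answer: $\frac{7 i \sqrt{14}}{2} \approx 13.096 i$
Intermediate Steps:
$z{\left(o,K \right)} = -169$
$H{\left(C \right)} = \frac{- \frac{3}{2} + \frac{5}{C}}{C}$ ($H{\left(C \right)} = \frac{\frac{5}{C} - \frac{3}{2}}{C} = \frac{- \frac{3}{2} + \frac{5}{C}}{C}$)
$\sqrt{z{\left(110,-24 \right)} + n{\left(H{\left(-1 \right)},-48 \right)}} = \sqrt{-169 - \left(48 - 7 \frac{10 - -3}{2 \cdot 1}\right)} = \sqrt{-169 - \left(48 - 7 \cdot \frac{1}{2} \cdot 1 \left(10 + 3\right)\right)} = \sqrt{-169 - \left(48 - 7 \cdot \frac{1}{2} \cdot 1 \cdot 13\right)} = \sqrt{-169 + \left(-48 + 7 \cdot \frac{13}{2}\right)} = \sqrt{-169 + \left(-48 + \frac{91}{2}\right)} = \sqrt{-169 - \frac{5}{2}} = \sqrt{- \frac{343}{2}} = \frac{7 i \sqrt{14}}{2}$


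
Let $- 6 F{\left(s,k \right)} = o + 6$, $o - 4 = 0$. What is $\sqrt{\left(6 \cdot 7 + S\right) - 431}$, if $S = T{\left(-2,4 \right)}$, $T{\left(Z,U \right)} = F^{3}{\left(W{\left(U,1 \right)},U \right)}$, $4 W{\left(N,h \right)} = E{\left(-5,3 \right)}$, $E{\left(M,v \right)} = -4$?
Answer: $\frac{2 i \sqrt{7971}}{9} \approx 19.84 i$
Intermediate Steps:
$o = 4$ ($o = 4 + 0 = 4$)
$W{\left(N,h \right)} = -1$ ($W{\left(N,h \right)} = \frac{1}{4} \left(-4\right) = -1$)
$F{\left(s,k \right)} = - \frac{5}{3}$ ($F{\left(s,k \right)} = - \frac{4 + 6}{6} = \left(- \frac{1}{6}\right) 10 = - \frac{5}{3}$)
$T{\left(Z,U \right)} = - \frac{125}{27}$ ($T{\left(Z,U \right)} = \left(- \frac{5}{3}\right)^{3} = - \frac{125}{27}$)
$S = - \frac{125}{27} \approx -4.6296$
$\sqrt{\left(6 \cdot 7 + S\right) - 431} = \sqrt{\left(6 \cdot 7 - \frac{125}{27}\right) - 431} = \sqrt{\left(42 - \frac{125}{27}\right) - 431} = \sqrt{\frac{1009}{27} - 431} = \sqrt{- \frac{10628}{27}} = \frac{2 i \sqrt{7971}}{9}$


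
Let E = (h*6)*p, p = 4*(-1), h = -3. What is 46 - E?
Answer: -26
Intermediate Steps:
p = -4
E = 72 (E = -3*6*(-4) = -18*(-4) = 72)
46 - E = 46 - 1*72 = 46 - 72 = -26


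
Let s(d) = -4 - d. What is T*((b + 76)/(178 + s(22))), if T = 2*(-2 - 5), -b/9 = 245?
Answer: 14903/76 ≈ 196.09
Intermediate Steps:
b = -2205 (b = -9*245 = -2205)
T = -14 (T = 2*(-7) = -14)
T*((b + 76)/(178 + s(22))) = -14*(-2205 + 76)/(178 + (-4 - 1*22)) = -(-29806)/(178 + (-4 - 22)) = -(-29806)/(178 - 26) = -(-29806)/152 = -14*(-2129/152) = 14903/76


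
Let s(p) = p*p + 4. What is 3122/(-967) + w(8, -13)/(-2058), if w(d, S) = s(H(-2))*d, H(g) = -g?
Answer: -3243482/995043 ≈ -3.2596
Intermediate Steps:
s(p) = 4 + p**2 (s(p) = p**2 + 4 = 4 + p**2)
w(d, S) = 8*d (w(d, S) = (4 + (-1*(-2))**2)*d = (4 + 2**2)*d = (4 + 4)*d = 8*d)
3122/(-967) + w(8, -13)/(-2058) = 3122/(-967) + (8*8)/(-2058) = 3122*(-1/967) + 64*(-1/2058) = -3122/967 - 32/1029 = -3243482/995043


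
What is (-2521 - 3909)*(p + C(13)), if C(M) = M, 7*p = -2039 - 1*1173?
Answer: 20068030/7 ≈ 2.8669e+6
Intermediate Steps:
p = -3212/7 (p = (-2039 - 1*1173)/7 = (-2039 - 1173)/7 = (⅐)*(-3212) = -3212/7 ≈ -458.86)
(-2521 - 3909)*(p + C(13)) = (-2521 - 3909)*(-3212/7 + 13) = -6430*(-3121/7) = 20068030/7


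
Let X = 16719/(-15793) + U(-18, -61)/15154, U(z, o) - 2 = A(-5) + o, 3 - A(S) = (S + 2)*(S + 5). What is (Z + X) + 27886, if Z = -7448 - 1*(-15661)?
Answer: 4319607766472/119663561 ≈ 36098.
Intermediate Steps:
Z = 8213 (Z = -7448 + 15661 = 8213)
A(S) = 3 - (2 + S)*(5 + S) (A(S) = 3 - (S + 2)*(S + 5) = 3 - (2 + S)*(5 + S))
U(z, o) = 5 + o (U(z, o) = 2 + ((-7 - 1*(-5)² - 7*(-5)) + o) = 2 + ((-7 - 1*25 + 35) + o) = 2 + ((-7 - 25 + 35) + o) = 2 + (3 + o) = 5 + o)
X = -127122067/119663561 (X = 16719/(-15793) + (5 - 61)/15154 = 16719*(-1/15793) - 56*1/15154 = -16719/15793 - 28/7577 = -127122067/119663561 ≈ -1.0623)
(Z + X) + 27886 = (8213 - 127122067/119663561) + 27886 = 982669704426/119663561 + 27886 = 4319607766472/119663561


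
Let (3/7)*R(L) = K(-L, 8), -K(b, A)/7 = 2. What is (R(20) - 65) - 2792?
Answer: -8669/3 ≈ -2889.7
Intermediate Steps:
K(b, A) = -14 (K(b, A) = -7*2 = -14)
R(L) = -98/3 (R(L) = (7/3)*(-14) = -98/3)
(R(20) - 65) - 2792 = (-98/3 - 65) - 2792 = -293/3 - 2792 = -8669/3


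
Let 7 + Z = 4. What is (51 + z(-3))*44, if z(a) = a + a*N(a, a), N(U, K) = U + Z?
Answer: 2904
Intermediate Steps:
Z = -3 (Z = -7 + 4 = -3)
N(U, K) = -3 + U (N(U, K) = U - 3 = -3 + U)
z(a) = a + a*(-3 + a)
(51 + z(-3))*44 = (51 - 3*(-2 - 3))*44 = (51 - 3*(-5))*44 = (51 + 15)*44 = 66*44 = 2904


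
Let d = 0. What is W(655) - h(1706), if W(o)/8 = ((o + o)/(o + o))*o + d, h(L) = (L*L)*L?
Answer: -4965198576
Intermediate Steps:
h(L) = L³ (h(L) = L²*L = L³)
W(o) = 8*o (W(o) = 8*(((o + o)/(o + o))*o + 0) = 8*(((2*o)/((2*o)))*o + 0) = 8*(((2*o)*(1/(2*o)))*o + 0) = 8*(1*o + 0) = 8*(o + 0) = 8*o)
W(655) - h(1706) = 8*655 - 1*1706³ = 5240 - 1*4965203816 = 5240 - 4965203816 = -4965198576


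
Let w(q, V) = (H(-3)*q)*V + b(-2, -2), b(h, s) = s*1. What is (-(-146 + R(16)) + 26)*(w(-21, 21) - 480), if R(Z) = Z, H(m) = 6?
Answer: -487968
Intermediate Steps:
b(h, s) = s
w(q, V) = -2 + 6*V*q (w(q, V) = (6*q)*V - 2 = 6*V*q - 2 = -2 + 6*V*q)
(-(-146 + R(16)) + 26)*(w(-21, 21) - 480) = (-(-146 + 16) + 26)*((-2 + 6*21*(-21)) - 480) = (-1*(-130) + 26)*((-2 - 2646) - 480) = (130 + 26)*(-2648 - 480) = 156*(-3128) = -487968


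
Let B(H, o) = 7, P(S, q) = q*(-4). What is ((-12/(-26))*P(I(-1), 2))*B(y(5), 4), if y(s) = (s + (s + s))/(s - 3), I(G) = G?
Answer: -336/13 ≈ -25.846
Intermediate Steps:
y(s) = 3*s/(-3 + s) (y(s) = (s + 2*s)/(-3 + s) = (3*s)/(-3 + s) = 3*s/(-3 + s))
P(S, q) = -4*q
((-12/(-26))*P(I(-1), 2))*B(y(5), 4) = ((-12/(-26))*(-4*2))*7 = (-12*(-1/26)*(-8))*7 = ((6/13)*(-8))*7 = -48/13*7 = -336/13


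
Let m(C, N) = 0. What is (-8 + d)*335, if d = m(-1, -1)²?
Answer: -2680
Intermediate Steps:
d = 0 (d = 0² = 0)
(-8 + d)*335 = (-8 + 0)*335 = -8*335 = -2680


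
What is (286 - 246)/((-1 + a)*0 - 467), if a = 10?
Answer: -40/467 ≈ -0.085653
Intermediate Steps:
(286 - 246)/((-1 + a)*0 - 467) = (286 - 246)/((-1 + 10)*0 - 467) = 40/(9*0 - 467) = 40/(0 - 467) = 40/(-467) = 40*(-1/467) = -40/467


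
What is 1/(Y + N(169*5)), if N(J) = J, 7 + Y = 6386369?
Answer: 1/6387207 ≈ 1.5656e-7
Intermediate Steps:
Y = 6386362 (Y = -7 + 6386369 = 6386362)
1/(Y + N(169*5)) = 1/(6386362 + 169*5) = 1/(6386362 + 845) = 1/6387207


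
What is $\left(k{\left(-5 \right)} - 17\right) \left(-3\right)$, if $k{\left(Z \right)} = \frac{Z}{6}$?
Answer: $\frac{107}{2} \approx 53.5$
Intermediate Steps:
$k{\left(Z \right)} = \frac{Z}{6}$ ($k{\left(Z \right)} = Z \frac{1}{6} = \frac{Z}{6}$)
$\left(k{\left(-5 \right)} - 17\right) \left(-3\right) = \left(\frac{1}{6} \left(-5\right) - 17\right) \left(-3\right) = \left(- \frac{5}{6} - 17\right) \left(-3\right) = \left(- \frac{107}{6}\right) \left(-3\right) = \frac{107}{2}$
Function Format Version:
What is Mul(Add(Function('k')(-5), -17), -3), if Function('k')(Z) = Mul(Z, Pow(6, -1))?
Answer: Rational(107, 2) ≈ 53.500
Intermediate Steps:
Function('k')(Z) = Mul(Rational(1, 6), Z) (Function('k')(Z) = Mul(Z, Rational(1, 6)) = Mul(Rational(1, 6), Z))
Mul(Add(Function('k')(-5), -17), -3) = Mul(Add(Mul(Rational(1, 6), -5), -17), -3) = Mul(Add(Rational(-5, 6), -17), -3) = Mul(Rational(-107, 6), -3) = Rational(107, 2)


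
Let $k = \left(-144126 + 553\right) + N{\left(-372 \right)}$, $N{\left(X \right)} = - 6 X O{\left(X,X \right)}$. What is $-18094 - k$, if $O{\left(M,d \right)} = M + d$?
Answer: $1786087$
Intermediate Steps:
$N{\left(X \right)} = - 12 X^{2}$ ($N{\left(X \right)} = - 6 X \left(X + X\right) = - 6 X 2 X = - 12 X^{2}$)
$k = -1804181$ ($k = \left(-144126 + 553\right) - 12 \left(-372\right)^{2} = -143573 - 1660608 = -1804181$)
$-18094 - k = -18094 - -1804181 = -18094 + 1804181 = 1786087$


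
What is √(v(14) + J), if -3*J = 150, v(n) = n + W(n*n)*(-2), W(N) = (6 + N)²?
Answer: 2*I*√20411 ≈ 285.73*I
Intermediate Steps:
v(n) = n - 2*(6 + n²)² (v(n) = n + (6 + n*n)²*(-2) = n + (6 + n²)²*(-2) = n - 2*(6 + n²)²)
J = -50 (J = -⅓*150 = -50)
√(v(14) + J) = √((14 - 2*(6 + 14²)²) - 50) = √((14 - 2*(6 + 196)²) - 50) = √((14 - 2*202²) - 50) = √((14 - 2*40804) - 50) = √((14 - 81608) - 50) = √(-81594 - 50) = √(-81644) = 2*I*√20411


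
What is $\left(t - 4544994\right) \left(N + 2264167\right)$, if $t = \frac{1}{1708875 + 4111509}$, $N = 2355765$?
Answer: $- \frac{30553470251761644185}{1455096} \approx -2.0998 \cdot 10^{13}$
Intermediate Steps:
$t = \frac{1}{5820384} \approx 1.7181 \cdot 10^{-7}$
$\left(t - 4544994\right) \left(N + 2264167\right) = \left(\frac{1}{5820384} - 4544994\right) \left(2355765 + 2264167\right) = \left(- \frac{26453610357695}{5820384}\right) 4619932 = - \frac{30553470251761644185}{1455096}$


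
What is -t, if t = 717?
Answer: -717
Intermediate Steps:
-t = -1*717 = -717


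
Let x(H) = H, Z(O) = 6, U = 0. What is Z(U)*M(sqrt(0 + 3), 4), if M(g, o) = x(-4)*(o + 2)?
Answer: -144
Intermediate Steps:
M(g, o) = -8 - 4*o (M(g, o) = -4*(o + 2) = -4*(2 + o) = -8 - 4*o)
Z(U)*M(sqrt(0 + 3), 4) = 6*(-8 - 4*4) = 6*(-8 - 16) = 6*(-24) = -144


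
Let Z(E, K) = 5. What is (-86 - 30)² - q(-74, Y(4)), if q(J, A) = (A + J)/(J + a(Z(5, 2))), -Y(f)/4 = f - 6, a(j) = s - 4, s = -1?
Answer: 1062958/79 ≈ 13455.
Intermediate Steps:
a(j) = -5 (a(j) = -1 - 4 = -5)
Y(f) = 24 - 4*f (Y(f) = -4*(f - 6) = -4*(-6 + f) = 24 - 4*f)
q(J, A) = (A + J)/(-5 + J) (q(J, A) = (A + J)/(J - 5) = (A + J)/(-5 + J))
(-86 - 30)² - q(-74, Y(4)) = (-86 - 30)² - ((24 - 4*4) - 74)/(-5 - 74) = (-116)² - ((24 - 16) - 74)/(-79) = 13456 - (-1)*(8 - 74)/79 = 13456 - (-1)*(-66)/79 = 13456 - 1*66/79 = 13456 - 66/79 = 1062958/79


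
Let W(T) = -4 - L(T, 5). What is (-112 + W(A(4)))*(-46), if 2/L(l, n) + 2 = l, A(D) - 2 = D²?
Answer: 21367/4 ≈ 5341.8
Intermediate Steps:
A(D) = 2 + D²
L(l, n) = 2/(-2 + l)
W(T) = -4 - 2/(-2 + T)
(-112 + W(A(4)))*(-46) = (-112 + 2*(3 - 2*(2 + 4²))/(-2 + (2 + 4²)))*(-46) = (-112 + 2*(3 - 2*(2 + 16))/(-2 + (2 + 16)))*(-46) = (-112 + 2*(3 - 2*18)/(-2 + 18))*(-46) = (-112 + 2*(3 - 36)/16)*(-46) = (-112 + 2*(1/16)*(-33))*(-46) = (-112 - 33/8)*(-46) = -929/8*(-46) = 21367/4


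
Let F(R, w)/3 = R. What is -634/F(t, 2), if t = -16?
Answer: 317/24 ≈ 13.208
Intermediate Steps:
F(R, w) = 3*R
-634/F(t, 2) = -634/(3*(-16)) = -634/(-48) = -634*(-1)/48 = -1*(-317/24) = 317/24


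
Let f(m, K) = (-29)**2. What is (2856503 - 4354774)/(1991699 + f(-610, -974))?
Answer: -1498271/1992540 ≈ -0.75194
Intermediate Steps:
f(m, K) = 841
(2856503 - 4354774)/(1991699 + f(-610, -974)) = (2856503 - 4354774)/(1991699 + 841) = -1498271/1992540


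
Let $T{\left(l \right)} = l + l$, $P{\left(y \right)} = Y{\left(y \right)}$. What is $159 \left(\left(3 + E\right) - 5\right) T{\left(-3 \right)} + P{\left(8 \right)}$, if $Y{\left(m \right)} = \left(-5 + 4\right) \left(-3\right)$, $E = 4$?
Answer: $-1905$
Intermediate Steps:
$Y{\left(m \right)} = 3$ ($Y{\left(m \right)} = \left(-1\right) \left(-3\right) = 3$)
$P{\left(y \right)} = 3$
$T{\left(l \right)} = 2 l$
$159 \left(\left(3 + E\right) - 5\right) T{\left(-3 \right)} + P{\left(8 \right)} = 159 \left(\left(3 + 4\right) - 5\right) 2 \left(-3\right) + 3 = 159 \left(7 - 5\right) \left(-6\right) + 3 = 159 \cdot 2 \left(-6\right) + 3 = 159 \left(-12\right) + 3 = -1908 + 3 = -1905$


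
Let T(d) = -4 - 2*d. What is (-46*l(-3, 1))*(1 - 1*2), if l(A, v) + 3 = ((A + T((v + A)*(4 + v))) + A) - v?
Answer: 276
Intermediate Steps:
l(A, v) = -7 - v + 2*A - 2*(4 + v)*(A + v) (l(A, v) = -3 + (((A + (-4 - 2*(v + A)*(4 + v))) + A) - v) = -3 + (((A + (-4 - 2*(A + v)*(4 + v))) + A) - v) = -3 + (((A + (-4 - 2*(4 + v)*(A + v))) + A) - v) = -3 + (((-4 + A - 2*(4 + v)*(A + v)) + A) - v) = -3 + ((-4 + 2*A - 2*(4 + v)*(A + v)) - v) = -3 + (-4 - v + 2*A - 2*(4 + v)*(A + v)) = -7 - v + 2*A - 2*(4 + v)*(A + v))
(-46*l(-3, 1))*(1 - 1*2) = (-46*(-7 - 9*1 - 6*(-3) - 2*1**2 - 2*(-3)*1))*(1 - 1*2) = (-46*(-7 - 9 + 18 - 2*1 + 6))*(1 - 2) = -46*(-7 - 9 + 18 - 2 + 6)*(-1) = -46*6*(-1) = -276*(-1) = 276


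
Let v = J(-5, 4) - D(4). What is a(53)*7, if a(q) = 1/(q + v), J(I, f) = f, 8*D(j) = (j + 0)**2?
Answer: 7/55 ≈ 0.12727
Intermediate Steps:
D(j) = j**2/8 (D(j) = (j + 0)**2/8 = j**2/8)
v = 2 (v = 4 - 4**2/8 = 4 - 16/8 = 4 - 1*2 = 4 - 2 = 2)
a(q) = 1/(2 + q) (a(q) = 1/(q + 2) = 1/(2 + q))
a(53)*7 = 7/(2 + 53) = 7/55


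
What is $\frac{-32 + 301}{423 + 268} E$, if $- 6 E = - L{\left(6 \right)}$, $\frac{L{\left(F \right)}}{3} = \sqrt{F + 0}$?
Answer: $\frac{269 \sqrt{6}}{1382} \approx 0.47678$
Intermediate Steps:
$L{\left(F \right)} = 3 \sqrt{F}$ ($L{\left(F \right)} = 3 \sqrt{F + 0} = 3 \sqrt{F}$)
$E = \frac{\sqrt{6}}{2}$ ($E = - \frac{\left(-1\right) 3 \sqrt{6}}{6} = - \frac{\left(-3\right) \sqrt{6}}{6} = \frac{\sqrt{6}}{2} \approx 1.2247$)
$\frac{-32 + 301}{423 + 268} E = \frac{-32 + 301}{423 + 268} \frac{\sqrt{6}}{2} = \frac{269}{691} \frac{\sqrt{6}}{2} = 269 \cdot \frac{1}{691} \frac{\sqrt{6}}{2} = \frac{269 \frac{\sqrt{6}}{2}}{691} = \frac{269 \sqrt{6}}{1382}$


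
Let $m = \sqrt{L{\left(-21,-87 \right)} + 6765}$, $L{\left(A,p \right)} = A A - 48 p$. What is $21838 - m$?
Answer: $21838 - \sqrt{11382} \approx 21731.0$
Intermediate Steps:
$L{\left(A,p \right)} = A^{2} - 48 p$
$m = \sqrt{11382}$ ($m = \sqrt{\left(\left(-21\right)^{2} - -4176\right) + 6765} = \sqrt{\left(441 + 4176\right) + 6765} = \sqrt{4617 + 6765} = \sqrt{11382} \approx 106.69$)
$21838 - m = 21838 - \sqrt{11382}$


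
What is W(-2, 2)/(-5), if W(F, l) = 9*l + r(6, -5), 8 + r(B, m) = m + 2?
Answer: -7/5 ≈ -1.4000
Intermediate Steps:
r(B, m) = -6 + m (r(B, m) = -8 + (m + 2) = -8 + (2 + m) = -6 + m)
W(F, l) = -11 + 9*l (W(F, l) = 9*l + (-6 - 5) = 9*l - 11 = -11 + 9*l)
W(-2, 2)/(-5) = (-11 + 9*2)/(-5) = (-11 + 18)*(-1/5) = 7*(-1/5) = -7/5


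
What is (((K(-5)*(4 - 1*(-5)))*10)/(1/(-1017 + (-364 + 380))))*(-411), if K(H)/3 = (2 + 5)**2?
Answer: 5442967530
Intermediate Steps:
K(H) = 147 (K(H) = 3*(2 + 5)**2 = 3*7**2 = 3*49 = 147)
(((K(-5)*(4 - 1*(-5)))*10)/(1/(-1017 + (-364 + 380))))*(-411) = (((147*(4 - 1*(-5)))*10)/(1/(-1017 + (-364 + 380))))*(-411) = (((147*(4 + 5))*10)/(1/(-1017 + 16)))*(-411) = (((147*9)*10)/(1/(-1001)))*(-411) = ((1323*10)/(-1/1001))*(-411) = (13230*(-1001))*(-411) = -13243230*(-411) = 5442967530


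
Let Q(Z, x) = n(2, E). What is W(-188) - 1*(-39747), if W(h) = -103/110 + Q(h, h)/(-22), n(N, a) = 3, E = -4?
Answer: 2186026/55 ≈ 39746.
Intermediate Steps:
Q(Z, x) = 3
W(h) = -59/55 (W(h) = -103/110 + 3/(-22) = -103*1/110 + 3*(-1/22) = -103/110 - 3/22 = -59/55)
W(-188) - 1*(-39747) = -59/55 - 1*(-39747) = -59/55 + 39747 = 2186026/55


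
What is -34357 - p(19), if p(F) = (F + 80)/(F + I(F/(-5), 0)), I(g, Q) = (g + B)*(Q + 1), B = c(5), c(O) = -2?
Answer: -68729/2 ≈ -34365.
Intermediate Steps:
B = -2
I(g, Q) = (1 + Q)*(-2 + g) (I(g, Q) = (g - 2)*(Q + 1) = (-2 + g)*(1 + Q) = (1 + Q)*(-2 + g))
p(F) = (80 + F)/(-2 + 4*F/5) (p(F) = (F + 80)/(F + (-2 + F/(-5) - 2*0 + 0*(F/(-5)))) = (80 + F)/(F + (-2 + F*(-⅕) + 0 + 0*(F*(-⅕)))) = (80 + F)/(F + (-2 - F/5 + 0 + 0*(-F/5))) = (80 + F)/(F + (-2 - F/5 + 0 + 0)) = (80 + F)/(F + (-2 - F/5)) = (80 + F)/(-2 + 4*F/5))
-34357 - p(19) = -34357 - 5*(80 + 19)/(2*(-5 + 2*19)) = -34357 - 5*99/(2*(-5 + 38)) = -34357 - 5*99/(2*33) = -34357 - 1*15/2 = -34357 - 15/2 = -68729/2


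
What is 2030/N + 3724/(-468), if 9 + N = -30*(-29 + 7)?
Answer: -17551/3627 ≈ -4.8390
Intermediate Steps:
N = 651 (N = -9 - 30*(-29 + 7) = -9 - 30*(-22) = -9 + 660 = 651)
2030/N + 3724/(-468) = 2030/651 + 3724/(-468) = 2030*(1/651) + 3724*(-1/468) = 290/93 - 931/117 = -17551/3627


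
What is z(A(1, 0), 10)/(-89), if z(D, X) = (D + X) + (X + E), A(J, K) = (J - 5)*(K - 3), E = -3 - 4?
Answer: -25/89 ≈ -0.28090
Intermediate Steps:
E = -7
A(J, K) = (-5 + J)*(-3 + K)
z(D, X) = -7 + D + 2*X (z(D, X) = (D + X) + (X - 7) = (D + X) + (-7 + X) = -7 + D + 2*X)
z(A(1, 0), 10)/(-89) = (-7 + (15 - 5*0 - 3*1 + 1*0) + 2*10)/(-89) = -(-7 + (15 + 0 - 3 + 0) + 20)/89 = -(-7 + 12 + 20)/89 = -1/89*25 = -25/89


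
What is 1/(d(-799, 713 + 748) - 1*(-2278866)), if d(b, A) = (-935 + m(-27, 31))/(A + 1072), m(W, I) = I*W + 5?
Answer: 2533/5772365811 ≈ 4.3881e-7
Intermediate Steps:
m(W, I) = 5 + I*W
d(b, A) = -1767/(1072 + A) (d(b, A) = (-935 + (5 + 31*(-27)))/(A + 1072) = (-935 + (5 - 837))/(1072 + A) = (-935 - 832)/(1072 + A) = -1767/(1072 + A))
1/(d(-799, 713 + 748) - 1*(-2278866)) = 1/(-1767/(1072 + (713 + 748)) - 1*(-2278866)) = 1/(-1767/(1072 + 1461) + 2278866) = 1/(-1767/2533 + 2278866) = 1/(5772365811/2533) = 2533/5772365811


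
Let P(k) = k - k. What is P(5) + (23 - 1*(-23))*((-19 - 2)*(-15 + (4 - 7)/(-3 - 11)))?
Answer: 14283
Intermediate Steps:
P(k) = 0
P(5) + (23 - 1*(-23))*((-19 - 2)*(-15 + (4 - 7)/(-3 - 11))) = 0 + (23 - 1*(-23))*((-19 - 2)*(-15 + (4 - 7)/(-3 - 11))) = 0 + (23 + 23)*(-21*(-15 - 3/(-14))) = 0 + 46*(-21*(-15 - 3*(-1/14))) = 0 + 46*(-21*(-15 + 3/14)) = 0 + 46*(-21*(-207/14)) = 0 + 46*(621/2) = 0 + 14283 = 14283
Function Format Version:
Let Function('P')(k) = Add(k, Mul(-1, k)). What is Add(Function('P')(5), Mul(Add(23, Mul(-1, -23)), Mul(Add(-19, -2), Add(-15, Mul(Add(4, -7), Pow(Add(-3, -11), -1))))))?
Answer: 14283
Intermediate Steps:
Function('P')(k) = 0
Add(Function('P')(5), Mul(Add(23, Mul(-1, -23)), Mul(Add(-19, -2), Add(-15, Mul(Add(4, -7), Pow(Add(-3, -11), -1)))))) = Add(0, Mul(Add(23, Mul(-1, -23)), Mul(Add(-19, -2), Add(-15, Mul(Add(4, -7), Pow(Add(-3, -11), -1)))))) = Add(0, Mul(Add(23, 23), Mul(-21, Add(-15, Mul(-3, Pow(-14, -1)))))) = Add(0, Mul(46, Mul(-21, Add(-15, Mul(-3, Rational(-1, 14)))))) = Add(0, Mul(46, Mul(-21, Add(-15, Rational(3, 14))))) = Add(0, Mul(46, Mul(-21, Rational(-207, 14)))) = Add(0, Mul(46, Rational(621, 2))) = Add(0, 14283) = 14283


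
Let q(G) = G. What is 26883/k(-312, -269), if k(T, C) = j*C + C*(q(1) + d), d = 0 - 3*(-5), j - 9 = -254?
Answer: 26883/61601 ≈ 0.43641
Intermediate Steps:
j = -245 (j = 9 - 254 = -245)
d = 15 (d = 0 + 15 = 15)
k(T, C) = -229*C (k(T, C) = -245*C + C*(1 + 15) = -245*C + C*16 = -245*C + 16*C = -229*C)
26883/k(-312, -269) = 26883/((-229*(-269))) = 26883/61601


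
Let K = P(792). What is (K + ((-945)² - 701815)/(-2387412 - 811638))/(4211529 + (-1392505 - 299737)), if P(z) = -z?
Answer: -253383881/805932507735 ≈ -0.00031440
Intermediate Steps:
K = -792 (K = -1*792 = -792)
(K + ((-945)² - 701815)/(-2387412 - 811638))/(4211529 + (-1392505 - 299737)) = (-792 + ((-945)² - 701815)/(-2387412 - 811638))/(4211529 + (-1392505 - 299737)) = (-792 + (893025 - 701815)/(-3199050))/(4211529 - 1692242) = (-792 + 191210*(-1/3199050))/2519287 = (-792 - 19121/319905)*(1/2519287) = -253383881/319905*1/2519287 = -253383881/805932507735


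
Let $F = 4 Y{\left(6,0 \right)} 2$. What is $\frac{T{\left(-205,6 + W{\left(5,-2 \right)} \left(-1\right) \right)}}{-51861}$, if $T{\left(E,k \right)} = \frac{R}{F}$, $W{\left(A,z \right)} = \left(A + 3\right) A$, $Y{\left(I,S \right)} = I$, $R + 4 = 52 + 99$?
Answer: $- \frac{49}{829776} \approx -5.9052 \cdot 10^{-5}$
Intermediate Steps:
$R = 147$ ($R = -4 + \left(52 + 99\right) = -4 + 151 = 147$)
$F = 48$ ($F = 4 \cdot 6 \cdot 2 = 24 \cdot 2 = 48$)
$W{\left(A,z \right)} = A \left(3 + A\right)$ ($W{\left(A,z \right)} = \left(3 + A\right) A = A \left(3 + A\right)$)
$T{\left(E,k \right)} = \frac{49}{16}$ ($T{\left(E,k \right)} = \frac{147}{48} = 147 \cdot \frac{1}{48} = \frac{49}{16}$)
$\frac{T{\left(-205,6 + W{\left(5,-2 \right)} \left(-1\right) \right)}}{-51861} = \frac{49}{16 \left(-51861\right)} = \frac{49}{16} \left(- \frac{1}{51861}\right) = - \frac{49}{829776}$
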